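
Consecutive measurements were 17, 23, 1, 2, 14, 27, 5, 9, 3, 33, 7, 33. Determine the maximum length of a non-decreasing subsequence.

Track the smallest tail for each achievable length (allowing ties):
17 → extends → [17]
23 → extends → [17, 23]
1 → replaces 17 → [1, 23]
2 → replaces 23 → [1, 2]
14 → extends → [1, 2, 14]
27 → extends → [1, 2, 14, 27]
5 → replaces 14 → [1, 2, 5, 27]
9 → replaces 27 → [1, 2, 5, 9]
3 → replaces 5 → [1, 2, 3, 9]
33 → extends → [1, 2, 3, 9, 33]
7 → replaces 9 → [1, 2, 3, 7, 33]
33 → extends → [1, 2, 3, 7, 33, 33]
Six tails, so the longest non-decreasing subsequence has length 6 (e.g. 1, 2, 14, 27, 33, 33).

6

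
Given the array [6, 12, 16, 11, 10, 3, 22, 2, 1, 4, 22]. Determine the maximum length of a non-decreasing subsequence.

5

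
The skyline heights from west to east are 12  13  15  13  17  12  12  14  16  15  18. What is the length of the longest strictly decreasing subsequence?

3

Negate each value so 'decreasing' becomes 'increasing', then run patience tails on the negated sequence:
-12 → extends → [-12]
-13 → replaces -12 → [-13]
-15 → replaces -13 → [-15]
-13 → extends → [-15, -13]
-17 → replaces -15 → [-17, -13]
-12 → extends → [-17, -13, -12]
-12 → already a tail → [-17, -13, -12]
-14 → replaces -13 → [-17, -14, -12]
-16 → replaces -14 → [-17, -16, -12]
-15 → replaces -12 → [-17, -16, -15]
-18 → replaces -17 → [-18, -16, -15]
Three tails, so the longest strictly decreasing subsequence of the original has length 3.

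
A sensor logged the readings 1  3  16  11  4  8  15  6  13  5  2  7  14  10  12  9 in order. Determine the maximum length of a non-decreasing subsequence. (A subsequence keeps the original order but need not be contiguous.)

7

Let dp[i] be the length of the longest such subsequence ending at index i:
i:      1  2  3  4  5  6  7  8  9 10 11 12 13 14 15 16
a[i]:   1  3 16 11  4  8 15  6 13  5  2  7 14 10 12  9
dp:     1  2  3  3  3  4  5  4  5  4  2  5  6  6  7  6
Maximum dp value is 7.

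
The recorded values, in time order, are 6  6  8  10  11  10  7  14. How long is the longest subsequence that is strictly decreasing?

Negate each value so 'decreasing' becomes 'increasing', then run patience tails on the negated sequence:
-6 → extends → [-6]
-6 → already a tail → [-6]
-8 → replaces -6 → [-8]
-10 → replaces -8 → [-10]
-11 → replaces -10 → [-11]
-10 → extends → [-11, -10]
-7 → extends → [-11, -10, -7]
-14 → replaces -11 → [-14, -10, -7]
Three tails, so the longest strictly decreasing subsequence of the original has length 3.

3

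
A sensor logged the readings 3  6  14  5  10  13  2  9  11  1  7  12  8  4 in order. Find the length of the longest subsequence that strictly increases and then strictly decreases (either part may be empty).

7

inc[i] = longest strictly increasing subsequence ending at i; dec[i] = longest strictly decreasing subsequence starting at i:
i:      1  2  3  4  5  6  7  8  9 10 11 12 13 14
a[i]:   3  6 14  5 10 13  2  9 11  1  7 12  8  4
inc:    1  2  3  2  3  4  1  3  4  1  3  5  4  2
dec:    3  4  5  3  4  4  2  3  3  1  2  3  2  1
Best peak at i=3 (value 14): inc=3, dec=5, length 3+5−1 = 7.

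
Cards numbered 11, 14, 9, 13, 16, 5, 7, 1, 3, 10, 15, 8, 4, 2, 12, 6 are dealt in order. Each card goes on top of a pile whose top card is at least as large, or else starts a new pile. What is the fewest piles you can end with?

4

The minimum number of non-increasing subsequences covering a sequence equals the length of its longest strictly increasing subsequence.
LIS length is 4 (e.g. 5, 7, 10, 15), so 4 piles are needed.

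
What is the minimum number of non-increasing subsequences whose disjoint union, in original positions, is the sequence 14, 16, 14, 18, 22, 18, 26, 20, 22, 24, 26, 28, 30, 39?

10

Place each on the leftmost legal pile:
14 → new pile 1 (tops now [14])
16 → new pile 2 (tops now [14, 16])
14 → pile 1 (tops now [14, 16])
18 → new pile 3 (tops now [14, 16, 18])
22 → new pile 4 (tops now [14, 16, 18, 22])
18 → pile 3 (tops now [14, 16, 18, 22])
26 → new pile 5 (tops now [14, 16, 18, 22, 26])
20 → pile 4 (tops now [14, 16, 18, 20, 26])
22 → pile 5 (tops now [14, 16, 18, 20, 22])
24 → new pile 6 (tops now [14, 16, 18, 20, 22, 24])
26 → new pile 7 (tops now [14, 16, 18, 20, 22, 24, 26])
28 → new pile 8 (tops now [14, 16, 18, 20, 22, 24, 26, 28])
30 → new pile 9 (tops now [14, 16, 18, 20, 22, 24, 26, 28, 30])
39 → new pile 10 (tops now [14, 16, 18, 20, 22, 24, 26, 28, 30, 39])
Ten piles.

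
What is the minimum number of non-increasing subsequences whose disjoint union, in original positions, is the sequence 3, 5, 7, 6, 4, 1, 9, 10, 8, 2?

5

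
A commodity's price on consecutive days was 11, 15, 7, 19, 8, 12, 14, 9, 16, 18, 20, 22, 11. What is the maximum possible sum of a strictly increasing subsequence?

117

Let S[i] be the best sum of a strictly increasing subsequence ending at i:
i:       1   2   3   4   5   6   7   8   9  10  11  12  13
a[i]:   11  15   7  19   8  12  14   9  16  18  20  22  11
S:      11  26   7  45  15  27  41  24  57  75  95 117  35
Maximum is 117 (e.g. 7 + 8 + 12 + 14 + 16 + 18 + 20 + 22).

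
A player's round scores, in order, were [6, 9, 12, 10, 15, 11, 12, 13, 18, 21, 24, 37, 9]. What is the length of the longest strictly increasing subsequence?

Track the smallest tail for each achievable length (strict):
6 → extends → [6]
9 → extends → [6, 9]
12 → extends → [6, 9, 12]
10 → replaces 12 → [6, 9, 10]
15 → extends → [6, 9, 10, 15]
11 → replaces 15 → [6, 9, 10, 11]
12 → extends → [6, 9, 10, 11, 12]
13 → extends → [6, 9, 10, 11, 12, 13]
18 → extends → [6, 9, 10, 11, 12, 13, 18]
21 → extends → [6, 9, 10, 11, 12, 13, 18, 21]
24 → extends → [6, 9, 10, 11, 12, 13, 18, 21, 24]
37 → extends → [6, 9, 10, 11, 12, 13, 18, 21, 24, 37]
9 → already a tail → [6, 9, 10, 11, 12, 13, 18, 21, 24, 37]
Ten tails, so the longest strictly increasing subsequence has length 10 (e.g. 6, 9, 10, 11, 12, 13, 18, 21, 24, 37).

10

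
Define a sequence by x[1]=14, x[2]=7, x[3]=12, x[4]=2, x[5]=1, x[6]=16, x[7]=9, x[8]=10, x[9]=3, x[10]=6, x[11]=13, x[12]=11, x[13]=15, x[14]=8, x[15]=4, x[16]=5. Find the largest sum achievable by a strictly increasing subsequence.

Let S[i] be the best sum of a strictly increasing subsequence ending at i:
i:      1  2  3  4  5  6  7  8  9 10 11 12 13 14 15 16
x[i]:  14  7 12  2  1 16  9 10  3  6 13 11 15  8  4  5
S:     14  7 19  2  1 35 16 26  5 11 39 37 54 19  9 14
Maximum is 54 (e.g. 7 + 9 + 10 + 13 + 15).

54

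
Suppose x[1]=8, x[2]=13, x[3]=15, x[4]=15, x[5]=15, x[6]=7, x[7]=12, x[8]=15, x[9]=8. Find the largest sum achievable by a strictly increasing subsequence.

36

Let S[i] be the best sum of a strictly increasing subsequence ending at i:
i:      1  2  3  4  5  6  7  8  9
x[i]:   8 13 15 15 15  7 12 15  8
S:      8 21 36 36 36  7 20 36 15
Maximum is 36 (e.g. 8 + 13 + 15).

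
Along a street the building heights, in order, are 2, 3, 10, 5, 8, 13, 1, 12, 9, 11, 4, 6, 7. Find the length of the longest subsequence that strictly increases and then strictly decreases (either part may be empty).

inc[i] = longest strictly increasing subsequence ending at i; dec[i] = longest strictly decreasing subsequence starting at i:
i:      1  2  3  4  5  6  7  8  9 10 11 12 13
a[i]:   2  3 10  5  8 13  1 12  9 11  4  6  7
inc:    1  2  3  3  4  5  1  5  5  6  3  4  5
dec:    2  2  3  2  2  4  1  3  2  2  1  1  1
Best peak at i=6 (value 13): inc=5, dec=4, length 5+4−1 = 8.

8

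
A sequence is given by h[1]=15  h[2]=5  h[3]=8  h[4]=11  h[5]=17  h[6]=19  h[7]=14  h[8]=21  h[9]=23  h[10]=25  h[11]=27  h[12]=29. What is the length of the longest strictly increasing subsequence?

10

Track the smallest tail for each achievable length (strict):
15 → extends → [15]
5 → replaces 15 → [5]
8 → extends → [5, 8]
11 → extends → [5, 8, 11]
17 → extends → [5, 8, 11, 17]
19 → extends → [5, 8, 11, 17, 19]
14 → replaces 17 → [5, 8, 11, 14, 19]
21 → extends → [5, 8, 11, 14, 19, 21]
23 → extends → [5, 8, 11, 14, 19, 21, 23]
25 → extends → [5, 8, 11, 14, 19, 21, 23, 25]
27 → extends → [5, 8, 11, 14, 19, 21, 23, 25, 27]
29 → extends → [5, 8, 11, 14, 19, 21, 23, 25, 27, 29]
Ten tails, so the longest strictly increasing subsequence has length 10 (e.g. 5, 8, 11, 17, 19, 21, 23, 25, 27, 29).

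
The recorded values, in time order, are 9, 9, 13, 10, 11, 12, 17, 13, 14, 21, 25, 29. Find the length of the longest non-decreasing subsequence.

10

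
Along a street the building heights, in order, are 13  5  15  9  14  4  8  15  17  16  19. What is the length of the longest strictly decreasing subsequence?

3

Negate each value so 'decreasing' becomes 'increasing', then run patience tails on the negated sequence:
-13 → extends → [-13]
-5 → extends → [-13, -5]
-15 → replaces -13 → [-15, -5]
-9 → replaces -5 → [-15, -9]
-14 → replaces -9 → [-15, -14]
-4 → extends → [-15, -14, -4]
-8 → replaces -4 → [-15, -14, -8]
-15 → already a tail → [-15, -14, -8]
-17 → replaces -15 → [-17, -14, -8]
-16 → replaces -14 → [-17, -16, -8]
-19 → replaces -17 → [-19, -16, -8]
Three tails, so the longest strictly decreasing subsequence of the original has length 3.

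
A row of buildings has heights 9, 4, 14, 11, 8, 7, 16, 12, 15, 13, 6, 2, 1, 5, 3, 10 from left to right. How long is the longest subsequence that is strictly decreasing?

Let dp[i] be the longest strictly decreasing subsequence ending at i:
i:      1  2  3  4  5  6  7  8  9 10 11 12 13 14 15 16
a[i]:   9  4 14 11  8  7 16 12 15 13  6  2  1  5  3 10
dp:     1  2  1  2  3  4  1  2  2  3  5  6  7  6  7  4
Maximum is 7.

7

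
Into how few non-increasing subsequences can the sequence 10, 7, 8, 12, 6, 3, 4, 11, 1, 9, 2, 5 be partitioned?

The minimum number of non-increasing subsequences covering a sequence equals the length of its longest strictly increasing subsequence.
LIS length is 3 (e.g. 7, 8, 12), so 3 piles are needed.

3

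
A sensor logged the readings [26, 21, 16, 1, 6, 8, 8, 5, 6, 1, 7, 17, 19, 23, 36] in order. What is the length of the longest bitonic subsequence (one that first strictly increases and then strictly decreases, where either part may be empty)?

8

inc[i] = longest strictly increasing subsequence ending at i; dec[i] = longest strictly decreasing subsequence starting at i:
i:      1  2  3  4  5  6  7  8  9 10 11 12 13 14 15
a[i]:  26 21 16  1  6  8  8  5  6  1  7 17 19 23 36
inc:    1  1  1  1  2  3  3  2  3  1  4  5  6  7  8
dec:    6  5  4  1  3  3  3  2  2  1  1  1  1  1  1
Best peak at i=15 (value 36): inc=8, dec=1, length 8+1−1 = 8.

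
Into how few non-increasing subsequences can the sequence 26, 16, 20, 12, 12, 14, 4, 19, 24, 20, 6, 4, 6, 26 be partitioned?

5

Place each on the leftmost legal pile:
26 → new pile 1 (tops now [26])
16 → pile 1 (tops now [16])
20 → new pile 2 (tops now [16, 20])
12 → pile 1 (tops now [12, 20])
12 → pile 1 (tops now [12, 20])
14 → pile 2 (tops now [12, 14])
4 → pile 1 (tops now [4, 14])
19 → new pile 3 (tops now [4, 14, 19])
24 → new pile 4 (tops now [4, 14, 19, 24])
20 → pile 4 (tops now [4, 14, 19, 20])
6 → pile 2 (tops now [4, 6, 19, 20])
4 → pile 1 (tops now [4, 6, 19, 20])
6 → pile 2 (tops now [4, 6, 19, 20])
26 → new pile 5 (tops now [4, 6, 19, 20, 26])
Five piles.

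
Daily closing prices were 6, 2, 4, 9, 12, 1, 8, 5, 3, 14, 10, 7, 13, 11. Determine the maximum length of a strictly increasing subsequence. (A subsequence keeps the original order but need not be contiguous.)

5

Let dp[i] be the length of the longest such subsequence ending at index i:
i:      1  2  3  4  5  6  7  8  9 10 11 12 13 14
a[i]:   6  2  4  9 12  1  8  5  3 14 10  7 13 11
dp:     1  1  2  3  4  1  3  3  2  5  4  4  5  5
Maximum dp value is 5.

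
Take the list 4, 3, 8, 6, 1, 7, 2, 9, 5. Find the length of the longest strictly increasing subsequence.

Track the smallest tail for each achievable length (strict):
4 → extends → [4]
3 → replaces 4 → [3]
8 → extends → [3, 8]
6 → replaces 8 → [3, 6]
1 → replaces 3 → [1, 6]
7 → extends → [1, 6, 7]
2 → replaces 6 → [1, 2, 7]
9 → extends → [1, 2, 7, 9]
5 → replaces 7 → [1, 2, 5, 9]
Four tails, so the longest strictly increasing subsequence has length 4 (e.g. 4, 6, 7, 9).

4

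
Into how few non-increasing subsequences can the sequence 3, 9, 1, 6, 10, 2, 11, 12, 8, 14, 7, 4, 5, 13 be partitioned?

Place each on the leftmost legal pile:
3 → new pile 1 (tops now [3])
9 → new pile 2 (tops now [3, 9])
1 → pile 1 (tops now [1, 9])
6 → pile 2 (tops now [1, 6])
10 → new pile 3 (tops now [1, 6, 10])
2 → pile 2 (tops now [1, 2, 10])
11 → new pile 4 (tops now [1, 2, 10, 11])
12 → new pile 5 (tops now [1, 2, 10, 11, 12])
8 → pile 3 (tops now [1, 2, 8, 11, 12])
14 → new pile 6 (tops now [1, 2, 8, 11, 12, 14])
7 → pile 3 (tops now [1, 2, 7, 11, 12, 14])
4 → pile 3 (tops now [1, 2, 4, 11, 12, 14])
5 → pile 4 (tops now [1, 2, 4, 5, 12, 14])
13 → pile 6 (tops now [1, 2, 4, 5, 12, 13])
Six piles.

6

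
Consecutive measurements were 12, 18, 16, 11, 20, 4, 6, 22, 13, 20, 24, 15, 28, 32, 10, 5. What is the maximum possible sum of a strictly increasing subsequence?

Let S[i] be the best sum of a strictly increasing subsequence ending at i:
i:       1   2   3   4   5   6   7   8   9  10  11  12  13  14  15  16
a[i]:   12  18  16  11  20   4   6  22  13  20  24  15  28  32  10   5
S:      12  30  28  11  50   4  10  72  25  50  96  40 124 156  20   9
Maximum is 156 (e.g. 12 + 18 + 20 + 22 + 24 + 28 + 32).

156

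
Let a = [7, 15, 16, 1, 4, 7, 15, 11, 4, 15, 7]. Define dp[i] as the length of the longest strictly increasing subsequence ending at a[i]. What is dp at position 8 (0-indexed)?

2

dp[i] = 1 + max{dp[j] : j<i, a[j]<a[i]} (or 1 if no such j):
i:      0  1  2  3  4  5  6  7  8  9 10
a[i]:   7 15 16  1  4  7 15 11  4 15  7
dp:     1  2  3  1  2  3  4  4  2  5  3
At index 8 the value is 2.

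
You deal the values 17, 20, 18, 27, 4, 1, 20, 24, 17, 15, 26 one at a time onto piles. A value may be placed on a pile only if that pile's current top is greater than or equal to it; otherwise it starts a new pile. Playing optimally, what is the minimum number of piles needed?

Place each on the leftmost legal pile:
17 → new pile 1 (tops now [17])
20 → new pile 2 (tops now [17, 20])
18 → pile 2 (tops now [17, 18])
27 → new pile 3 (tops now [17, 18, 27])
4 → pile 1 (tops now [4, 18, 27])
1 → pile 1 (tops now [1, 18, 27])
20 → pile 3 (tops now [1, 18, 20])
24 → new pile 4 (tops now [1, 18, 20, 24])
17 → pile 2 (tops now [1, 17, 20, 24])
15 → pile 2 (tops now [1, 15, 20, 24])
26 → new pile 5 (tops now [1, 15, 20, 24, 26])
Five piles.

5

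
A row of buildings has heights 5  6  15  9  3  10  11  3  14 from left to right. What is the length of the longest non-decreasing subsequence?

Let dp[i] be the length of the longest such subsequence ending at index i:
i:      1  2  3  4  5  6  7  8  9
a[i]:   5  6 15  9  3 10 11  3 14
dp:     1  2  3  3  1  4  5  2  6
Maximum dp value is 6.

6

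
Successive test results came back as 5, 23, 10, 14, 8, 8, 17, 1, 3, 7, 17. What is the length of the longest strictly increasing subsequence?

4

Let dp[i] be the length of the longest such subsequence ending at index i:
i:      1  2  3  4  5  6  7  8  9 10 11
a[i]:   5 23 10 14  8  8 17  1  3  7 17
dp:     1  2  2  3  2  2  4  1  2  3  4
Maximum dp value is 4.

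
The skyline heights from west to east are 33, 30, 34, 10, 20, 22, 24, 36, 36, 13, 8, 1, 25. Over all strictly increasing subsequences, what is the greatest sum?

Let S[i] be the best sum of a strictly increasing subsequence ending at i:
i:       1   2   3   4   5   6   7   8   9  10  11  12  13
a[i]:   33  30  34  10  20  22  24  36  36  13   8   1  25
S:      33  30  67  10  30  52  76 112 112  23   8   1 101
Maximum is 112 (e.g. 10 + 20 + 22 + 24 + 36).

112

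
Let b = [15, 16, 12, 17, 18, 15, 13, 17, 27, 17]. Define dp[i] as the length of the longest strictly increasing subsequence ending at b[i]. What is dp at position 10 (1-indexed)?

dp[i] = 1 + max{dp[j] : j<i, b[j]<b[i]} (or 1 if no such j):
i:      1  2  3  4  5  6  7  8  9 10
b[i]:  15 16 12 17 18 15 13 17 27 17
dp:     1  2  1  3  4  2  2  3  5  3
At index 10 the value is 3.

3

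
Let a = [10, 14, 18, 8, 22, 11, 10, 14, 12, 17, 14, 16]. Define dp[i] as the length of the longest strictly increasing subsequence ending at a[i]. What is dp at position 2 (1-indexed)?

2

dp[i] = 1 + max{dp[j] : j<i, a[j]<a[i]} (or 1 if no such j):
i:      1  2  3  4  5  6  7  8  9 10 11 12
a[i]:  10 14 18  8 22 11 10 14 12 17 14 16
dp:     1  2  3  1  4  2  2  3  3  4  4  5
At index 2 the value is 2.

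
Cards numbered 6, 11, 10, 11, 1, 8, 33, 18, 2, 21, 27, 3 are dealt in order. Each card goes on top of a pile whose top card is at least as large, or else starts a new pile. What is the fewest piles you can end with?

6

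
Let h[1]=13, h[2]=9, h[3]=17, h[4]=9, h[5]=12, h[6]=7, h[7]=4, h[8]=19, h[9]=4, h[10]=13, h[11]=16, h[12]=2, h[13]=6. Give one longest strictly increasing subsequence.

9, 12, 13, 16

Patience tails give the LIS length; then backtrack through the dp parents:
13 → extends → [13]
9 → replaces 13 → [9]
17 → extends → [9, 17]
9 → already a tail → [9, 17]
12 → replaces 17 → [9, 12]
7 → replaces 9 → [7, 12]
4 → replaces 7 → [4, 12]
19 → extends → [4, 12, 19]
4 → already a tail → [4, 12, 19]
13 → replaces 19 → [4, 12, 13]
16 → extends → [4, 12, 13, 16]
2 → replaces 4 → [2, 12, 13, 16]
6 → replaces 12 → [2, 6, 13, 16]
Length 4; one witness is 9, 12, 13, 16.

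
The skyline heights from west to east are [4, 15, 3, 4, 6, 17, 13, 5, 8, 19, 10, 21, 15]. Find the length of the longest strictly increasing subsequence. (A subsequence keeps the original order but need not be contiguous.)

Track the smallest tail for each achievable length (strict):
4 → extends → [4]
15 → extends → [4, 15]
3 → replaces 4 → [3, 15]
4 → replaces 15 → [3, 4]
6 → extends → [3, 4, 6]
17 → extends → [3, 4, 6, 17]
13 → replaces 17 → [3, 4, 6, 13]
5 → replaces 6 → [3, 4, 5, 13]
8 → replaces 13 → [3, 4, 5, 8]
19 → extends → [3, 4, 5, 8, 19]
10 → replaces 19 → [3, 4, 5, 8, 10]
21 → extends → [3, 4, 5, 8, 10, 21]
15 → replaces 21 → [3, 4, 5, 8, 10, 15]
Six tails, so the longest strictly increasing subsequence has length 6 (e.g. 3, 4, 6, 17, 19, 21).

6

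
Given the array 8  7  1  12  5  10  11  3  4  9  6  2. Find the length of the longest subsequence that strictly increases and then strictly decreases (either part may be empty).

7

inc[i] = longest strictly increasing subsequence ending at i; dec[i] = longest strictly decreasing subsequence starting at i:
i:      1  2  3  4  5  6  7  8  9 10 11 12
a[i]:   8  7  1 12  5 10 11  3  4  9  6  2
inc:    1  1  1  2  2  3  4  2  3  4  4  2
dec:    5  4  1  5  3  4  4  2  2  3  2  1
Best peak at i=7 (value 11): inc=4, dec=4, length 4+4−1 = 7.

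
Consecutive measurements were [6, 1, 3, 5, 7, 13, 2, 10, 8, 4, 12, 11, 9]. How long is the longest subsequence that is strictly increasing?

6

Track the smallest tail for each achievable length (strict):
6 → extends → [6]
1 → replaces 6 → [1]
3 → extends → [1, 3]
5 → extends → [1, 3, 5]
7 → extends → [1, 3, 5, 7]
13 → extends → [1, 3, 5, 7, 13]
2 → replaces 3 → [1, 2, 5, 7, 13]
10 → replaces 13 → [1, 2, 5, 7, 10]
8 → replaces 10 → [1, 2, 5, 7, 8]
4 → replaces 5 → [1, 2, 4, 7, 8]
12 → extends → [1, 2, 4, 7, 8, 12]
11 → replaces 12 → [1, 2, 4, 7, 8, 11]
9 → replaces 11 → [1, 2, 4, 7, 8, 9]
Six tails, so the longest strictly increasing subsequence has length 6 (e.g. 1, 3, 5, 7, 10, 12).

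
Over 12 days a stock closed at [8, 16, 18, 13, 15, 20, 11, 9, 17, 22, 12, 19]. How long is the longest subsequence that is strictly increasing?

Track the smallest tail for each achievable length (strict):
8 → extends → [8]
16 → extends → [8, 16]
18 → extends → [8, 16, 18]
13 → replaces 16 → [8, 13, 18]
15 → replaces 18 → [8, 13, 15]
20 → extends → [8, 13, 15, 20]
11 → replaces 13 → [8, 11, 15, 20]
9 → replaces 11 → [8, 9, 15, 20]
17 → replaces 20 → [8, 9, 15, 17]
22 → extends → [8, 9, 15, 17, 22]
12 → replaces 15 → [8, 9, 12, 17, 22]
19 → replaces 22 → [8, 9, 12, 17, 19]
Five tails, so the longest strictly increasing subsequence has length 5 (e.g. 8, 16, 18, 20, 22).

5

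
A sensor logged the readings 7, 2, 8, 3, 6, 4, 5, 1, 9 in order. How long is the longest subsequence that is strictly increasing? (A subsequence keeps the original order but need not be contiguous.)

5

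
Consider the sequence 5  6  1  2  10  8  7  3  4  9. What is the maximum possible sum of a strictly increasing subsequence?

28

Let S[i] be the best sum of a strictly increasing subsequence ending at i:
i:      1  2  3  4  5  6  7  8  9 10
a[i]:   5  6  1  2 10  8  7  3  4  9
S:      5 11  1  3 21 19 18  6 10 28
Maximum is 28 (e.g. 5 + 6 + 8 + 9).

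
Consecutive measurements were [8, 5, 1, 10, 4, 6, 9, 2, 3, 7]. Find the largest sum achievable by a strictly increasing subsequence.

Let S[i] be the best sum of a strictly increasing subsequence ending at i:
i:      1  2  3  4  5  6  7  8  9 10
a[i]:   8  5  1 10  4  6  9  2  3  7
S:      8  5  1 18  5 11 20  3  6 18
Maximum is 20 (e.g. 1 + 4 + 6 + 9).

20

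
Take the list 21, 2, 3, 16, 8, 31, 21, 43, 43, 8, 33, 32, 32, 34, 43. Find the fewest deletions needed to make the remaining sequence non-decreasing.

Fewest deletions = n − (longest non-decreasing subsequence).
i:      1  2  3  4  5  6  7  8  9 10 11 12 13 14 15
a[i]:  21  2  3 16  8 31 21 43 43  8 33 32 32 34 43
dp:     1  1  2  3  3  4  4  5  6  4  5  5  6  7  8
max dp = 8, so deletions = 15 − 8 = 7.

7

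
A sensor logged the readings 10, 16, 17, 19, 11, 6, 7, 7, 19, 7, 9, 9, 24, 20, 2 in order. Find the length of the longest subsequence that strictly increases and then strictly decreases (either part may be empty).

7

inc[i] = longest strictly increasing subsequence ending at i; dec[i] = longest strictly decreasing subsequence starting at i:
i:      1  2  3  4  5  6  7  8  9 10 11 12 13 14 15
a[i]:  10 16 17 19 11  6  7  7 19  7  9  9 24 20  2
inc:    1  2  3  4  2  1  2  2  4  2  3  3  5  5  1
dec:    3  4  4  4  3  2  2  2  3  2  2  2  3  2  1
Best peak at i=4 (value 19): inc=4, dec=4, length 4+4−1 = 7.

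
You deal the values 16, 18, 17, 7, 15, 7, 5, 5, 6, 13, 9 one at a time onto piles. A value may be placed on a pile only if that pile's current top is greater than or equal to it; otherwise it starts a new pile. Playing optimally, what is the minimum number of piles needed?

3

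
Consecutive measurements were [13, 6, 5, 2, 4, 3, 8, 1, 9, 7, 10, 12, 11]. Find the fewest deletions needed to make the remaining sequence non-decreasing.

7

Fewest deletions = n − (longest non-decreasing subsequence).
Patience tails:
13 → extends → [13]
6 → replaces 13 → [6]
5 → replaces 6 → [5]
2 → replaces 5 → [2]
4 → extends → [2, 4]
3 → replaces 4 → [2, 3]
8 → extends → [2, 3, 8]
1 → replaces 2 → [1, 3, 8]
9 → extends → [1, 3, 8, 9]
7 → replaces 8 → [1, 3, 7, 9]
10 → extends → [1, 3, 7, 9, 10]
12 → extends → [1, 3, 7, 9, 10, 12]
11 → replaces 12 → [1, 3, 7, 9, 10, 11]
Longest non-decreasing subsequence has length 6, so deletions = 13 − 6 = 7.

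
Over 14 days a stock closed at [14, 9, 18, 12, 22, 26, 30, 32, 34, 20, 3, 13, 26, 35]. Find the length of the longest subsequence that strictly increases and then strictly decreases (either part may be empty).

inc[i] = longest strictly increasing subsequence ending at i; dec[i] = longest strictly decreasing subsequence starting at i:
i:      1  2  3  4  5  6  7  8  9 10 11 12 13 14
a[i]:  14  9 18 12 22 26 30 32 34 20  3 13 26 35
inc:    1  1  2  2  3  4  5  6  7  3  1  3  4  8
dec:    3  2  3  2  3  3  3  3  3  2  1  1  1  1
Best peak at i=9 (value 34): inc=7, dec=3, length 7+3−1 = 9.

9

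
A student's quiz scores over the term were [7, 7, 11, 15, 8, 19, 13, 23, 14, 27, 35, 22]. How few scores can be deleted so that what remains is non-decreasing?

4

Fewest deletions = n − (longest non-decreasing subsequence).
i:      1  2  3  4  5  6  7  8  9 10 11 12
a[i]:   7  7 11 15  8 19 13 23 14 27 35 22
dp:     1  2  3  4  3  5  4  6  5  7  8  6
max dp = 8, so deletions = 12 − 8 = 4.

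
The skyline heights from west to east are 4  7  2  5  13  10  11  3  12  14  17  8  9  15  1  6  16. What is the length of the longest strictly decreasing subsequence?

4

Let dp[i] be the longest strictly decreasing subsequence ending at i:
i:      1  2  3  4  5  6  7  8  9 10 11 12 13 14 15 16 17
a[i]:   4  7  2  5 13 10 11  3 12 14 17  8  9 15  1  6 16
dp:     1  1  2  2  1  2  2  3  2  1  1  3  3  2  4  4  2
Maximum is 4.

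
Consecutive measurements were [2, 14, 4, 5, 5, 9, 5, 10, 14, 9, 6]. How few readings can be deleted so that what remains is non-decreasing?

4

Fewest deletions = n − (longest non-decreasing subsequence).
i:      1  2  3  4  5  6  7  8  9 10 11
a[i]:   2 14  4  5  5  9  5 10 14  9  6
dp:     1  2  2  3  4  5  5  6  7  6  6
max dp = 7, so deletions = 11 − 7 = 4.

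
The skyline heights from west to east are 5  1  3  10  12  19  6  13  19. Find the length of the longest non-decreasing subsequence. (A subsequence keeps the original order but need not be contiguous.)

6

Track the smallest tail for each achievable length (allowing ties):
5 → extends → [5]
1 → replaces 5 → [1]
3 → extends → [1, 3]
10 → extends → [1, 3, 10]
12 → extends → [1, 3, 10, 12]
19 → extends → [1, 3, 10, 12, 19]
6 → replaces 10 → [1, 3, 6, 12, 19]
13 → replaces 19 → [1, 3, 6, 12, 13]
19 → extends → [1, 3, 6, 12, 13, 19]
Six tails, so the longest non-decreasing subsequence has length 6 (e.g. 1, 3, 10, 12, 19, 19).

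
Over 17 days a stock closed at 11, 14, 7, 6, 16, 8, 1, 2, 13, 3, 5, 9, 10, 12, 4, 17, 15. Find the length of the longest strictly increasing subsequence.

Track the smallest tail for each achievable length (strict):
11 → extends → [11]
14 → extends → [11, 14]
7 → replaces 11 → [7, 14]
6 → replaces 7 → [6, 14]
16 → extends → [6, 14, 16]
8 → replaces 14 → [6, 8, 16]
1 → replaces 6 → [1, 8, 16]
2 → replaces 8 → [1, 2, 16]
13 → replaces 16 → [1, 2, 13]
3 → replaces 13 → [1, 2, 3]
5 → extends → [1, 2, 3, 5]
9 → extends → [1, 2, 3, 5, 9]
10 → extends → [1, 2, 3, 5, 9, 10]
12 → extends → [1, 2, 3, 5, 9, 10, 12]
4 → replaces 5 → [1, 2, 3, 4, 9, 10, 12]
17 → extends → [1, 2, 3, 4, 9, 10, 12, 17]
15 → replaces 17 → [1, 2, 3, 4, 9, 10, 12, 15]
Eight tails, so the longest strictly increasing subsequence has length 8 (e.g. 1, 2, 3, 5, 9, 10, 12, 17).

8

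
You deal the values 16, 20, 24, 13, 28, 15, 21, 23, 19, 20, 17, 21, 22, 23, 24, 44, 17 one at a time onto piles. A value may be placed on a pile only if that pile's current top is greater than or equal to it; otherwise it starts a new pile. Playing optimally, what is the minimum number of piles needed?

Place each on the leftmost legal pile:
16 → new pile 1 (tops now [16])
20 → new pile 2 (tops now [16, 20])
24 → new pile 3 (tops now [16, 20, 24])
13 → pile 1 (tops now [13, 20, 24])
28 → new pile 4 (tops now [13, 20, 24, 28])
15 → pile 2 (tops now [13, 15, 24, 28])
21 → pile 3 (tops now [13, 15, 21, 28])
23 → pile 4 (tops now [13, 15, 21, 23])
19 → pile 3 (tops now [13, 15, 19, 23])
20 → pile 4 (tops now [13, 15, 19, 20])
17 → pile 3 (tops now [13, 15, 17, 20])
21 → new pile 5 (tops now [13, 15, 17, 20, 21])
22 → new pile 6 (tops now [13, 15, 17, 20, 21, 22])
23 → new pile 7 (tops now [13, 15, 17, 20, 21, 22, 23])
24 → new pile 8 (tops now [13, 15, 17, 20, 21, 22, 23, 24])
44 → new pile 9 (tops now [13, 15, 17, 20, 21, 22, 23, 24, 44])
17 → pile 3 (tops now [13, 15, 17, 20, 21, 22, 23, 24, 44])
Nine piles.

9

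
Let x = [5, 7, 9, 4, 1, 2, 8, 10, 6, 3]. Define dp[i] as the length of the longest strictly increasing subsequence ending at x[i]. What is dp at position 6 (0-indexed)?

3

dp[i] = 1 + max{dp[j] : j<i, x[j]<x[i]} (or 1 if no such j):
i:      0  1  2  3  4  5  6  7  8  9
x[i]:   5  7  9  4  1  2  8 10  6  3
dp:     1  2  3  1  1  2  3  4  3  3
At index 6 the value is 3.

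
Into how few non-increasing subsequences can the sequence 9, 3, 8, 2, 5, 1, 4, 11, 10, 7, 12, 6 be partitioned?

Place each on the leftmost legal pile:
9 → new pile 1 (tops now [9])
3 → pile 1 (tops now [3])
8 → new pile 2 (tops now [3, 8])
2 → pile 1 (tops now [2, 8])
5 → pile 2 (tops now [2, 5])
1 → pile 1 (tops now [1, 5])
4 → pile 2 (tops now [1, 4])
11 → new pile 3 (tops now [1, 4, 11])
10 → pile 3 (tops now [1, 4, 10])
7 → pile 3 (tops now [1, 4, 7])
12 → new pile 4 (tops now [1, 4, 7, 12])
6 → pile 3 (tops now [1, 4, 6, 12])
Four piles.

4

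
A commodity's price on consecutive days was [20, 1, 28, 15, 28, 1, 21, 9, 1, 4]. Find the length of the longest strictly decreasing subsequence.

4

Negate each value so 'decreasing' becomes 'increasing', then run patience tails on the negated sequence:
-20 → extends → [-20]
-1 → extends → [-20, -1]
-28 → replaces -20 → [-28, -1]
-15 → replaces -1 → [-28, -15]
-28 → already a tail → [-28, -15]
-1 → extends → [-28, -15, -1]
-21 → replaces -15 → [-28, -21, -1]
-9 → replaces -1 → [-28, -21, -9]
-1 → extends → [-28, -21, -9, -1]
-4 → replaces -1 → [-28, -21, -9, -4]
Four tails, so the longest strictly decreasing subsequence of the original has length 4.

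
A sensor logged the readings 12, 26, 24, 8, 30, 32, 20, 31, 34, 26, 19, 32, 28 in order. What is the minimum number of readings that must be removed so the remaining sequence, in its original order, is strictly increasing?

8

Fewest deletions = n − (longest strictly increasing subsequence).
Patience tails:
12 → extends → [12]
26 → extends → [12, 26]
24 → replaces 26 → [12, 24]
8 → replaces 12 → [8, 24]
30 → extends → [8, 24, 30]
32 → extends → [8, 24, 30, 32]
20 → replaces 24 → [8, 20, 30, 32]
31 → replaces 32 → [8, 20, 30, 31]
34 → extends → [8, 20, 30, 31, 34]
26 → replaces 30 → [8, 20, 26, 31, 34]
19 → replaces 20 → [8, 19, 26, 31, 34]
32 → replaces 34 → [8, 19, 26, 31, 32]
28 → replaces 31 → [8, 19, 26, 28, 32]
Longest strictly increasing subsequence has length 5, so deletions = 13 − 5 = 8.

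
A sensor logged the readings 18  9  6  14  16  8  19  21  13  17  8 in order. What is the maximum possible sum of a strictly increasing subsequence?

79

Let S[i] be the best sum of a strictly increasing subsequence ending at i:
i:      1  2  3  4  5  6  7  8  9 10 11
a[i]:  18  9  6 14 16  8 19 21 13 17  8
S:     18  9  6 23 39 14 58 79 27 56 14
Maximum is 79 (e.g. 9 + 14 + 16 + 19 + 21).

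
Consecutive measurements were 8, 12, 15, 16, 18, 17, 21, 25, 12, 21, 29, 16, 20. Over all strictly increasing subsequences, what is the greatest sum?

Let S[i] be the best sum of a strictly increasing subsequence ending at i:
i:       1   2   3   4   5   6   7   8   9  10  11  12  13
a[i]:    8  12  15  16  18  17  21  25  12  21  29  16  20
S:       8  20  35  51  69  68  90 115  20  90 144  51  89
Maximum is 144 (e.g. 8 + 12 + 15 + 16 + 18 + 21 + 25 + 29).

144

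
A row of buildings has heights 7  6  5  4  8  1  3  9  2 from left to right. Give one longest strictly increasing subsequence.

Patience tails give the LIS length; then backtrack through the dp parents:
7 → extends → [7]
6 → replaces 7 → [6]
5 → replaces 6 → [5]
4 → replaces 5 → [4]
8 → extends → [4, 8]
1 → replaces 4 → [1, 8]
3 → replaces 8 → [1, 3]
9 → extends → [1, 3, 9]
2 → replaces 3 → [1, 2, 9]
Length 3; one witness is 7, 8, 9.

7, 8, 9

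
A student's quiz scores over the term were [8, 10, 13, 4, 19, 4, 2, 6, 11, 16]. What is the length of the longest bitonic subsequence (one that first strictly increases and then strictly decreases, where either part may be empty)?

inc[i] = longest strictly increasing subsequence ending at i; dec[i] = longest strictly decreasing subsequence starting at i:
i:      1  2  3  4  5  6  7  8  9 10
a[i]:   8 10 13  4 19  4  2  6 11 16
inc:    1  2  3  1  4  1  1  2  3  4
dec:    3  3  3  2  3  2  1  1  1  1
Best peak at i=5 (value 19): inc=4, dec=3, length 4+3−1 = 6.

6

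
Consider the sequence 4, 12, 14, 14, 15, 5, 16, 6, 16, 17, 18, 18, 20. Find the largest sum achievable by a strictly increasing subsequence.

Let S[i] be the best sum of a strictly increasing subsequence ending at i:
i:       1   2   3   4   5   6   7   8   9  10  11  12  13
a[i]:    4  12  14  14  15   5  16   6  16  17  18  18  20
S:       4  16  30  30  45   9  61  15  61  78  96  96 116
Maximum is 116 (e.g. 4 + 12 + 14 + 15 + 16 + 17 + 18 + 20).

116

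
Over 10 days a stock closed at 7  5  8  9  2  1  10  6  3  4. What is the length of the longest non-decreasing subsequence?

4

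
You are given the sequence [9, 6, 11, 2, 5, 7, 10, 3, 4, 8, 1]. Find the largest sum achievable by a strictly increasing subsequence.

Let S[i] be the best sum of a strictly increasing subsequence ending at i:
i:      1  2  3  4  5  6  7  8  9 10 11
a[i]:   9  6 11  2  5  7 10  3  4  8  1
S:      9  6 20  2  7 14 24  5  9 22  1
Maximum is 24 (e.g. 2 + 5 + 7 + 10).

24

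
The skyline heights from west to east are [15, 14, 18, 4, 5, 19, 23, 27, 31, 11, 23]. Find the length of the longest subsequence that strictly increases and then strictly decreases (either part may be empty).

7

inc[i] = longest strictly increasing subsequence ending at i; dec[i] = longest strictly decreasing subsequence starting at i:
i:      1  2  3  4  5  6  7  8  9 10 11
a[i]:  15 14 18  4  5 19 23 27 31 11 23
inc:    1  1  2  1  2  3  4  5  6  3  4
dec:    3  2  2  1  1  2  2  2  2  1  1
Best peak at i=9 (value 31): inc=6, dec=2, length 6+2−1 = 7.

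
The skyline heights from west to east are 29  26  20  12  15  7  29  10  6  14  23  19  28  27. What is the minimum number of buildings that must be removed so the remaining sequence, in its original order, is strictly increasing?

9

Fewest deletions = n − (longest strictly increasing subsequence).
i:      1  2  3  4  5  6  7  8  9 10 11 12 13 14
a[i]:  29 26 20 12 15  7 29 10  6 14 23 19 28 27
dp:     1  1  1  1  2  1  3  2  1  3  4  4  5  5
max dp = 5, so deletions = 14 − 5 = 9.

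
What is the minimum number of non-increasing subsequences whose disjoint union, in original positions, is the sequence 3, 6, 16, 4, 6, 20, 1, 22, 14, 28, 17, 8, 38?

Place each on the leftmost legal pile:
3 → new pile 1 (tops now [3])
6 → new pile 2 (tops now [3, 6])
16 → new pile 3 (tops now [3, 6, 16])
4 → pile 2 (tops now [3, 4, 16])
6 → pile 3 (tops now [3, 4, 6])
20 → new pile 4 (tops now [3, 4, 6, 20])
1 → pile 1 (tops now [1, 4, 6, 20])
22 → new pile 5 (tops now [1, 4, 6, 20, 22])
14 → pile 4 (tops now [1, 4, 6, 14, 22])
28 → new pile 6 (tops now [1, 4, 6, 14, 22, 28])
17 → pile 5 (tops now [1, 4, 6, 14, 17, 28])
8 → pile 4 (tops now [1, 4, 6, 8, 17, 28])
38 → new pile 7 (tops now [1, 4, 6, 8, 17, 28, 38])
Seven piles.

7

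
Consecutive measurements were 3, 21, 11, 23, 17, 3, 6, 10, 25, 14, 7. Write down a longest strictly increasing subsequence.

3, 21, 23, 25

Patience tails give the LIS length; then backtrack through the dp parents:
3 → extends → [3]
21 → extends → [3, 21]
11 → replaces 21 → [3, 11]
23 → extends → [3, 11, 23]
17 → replaces 23 → [3, 11, 17]
3 → already a tail → [3, 11, 17]
6 → replaces 11 → [3, 6, 17]
10 → replaces 17 → [3, 6, 10]
25 → extends → [3, 6, 10, 25]
14 → replaces 25 → [3, 6, 10, 14]
7 → replaces 10 → [3, 6, 7, 14]
Length 4; one witness is 3, 21, 23, 25.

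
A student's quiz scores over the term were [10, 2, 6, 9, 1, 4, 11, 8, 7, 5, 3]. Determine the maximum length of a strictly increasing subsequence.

4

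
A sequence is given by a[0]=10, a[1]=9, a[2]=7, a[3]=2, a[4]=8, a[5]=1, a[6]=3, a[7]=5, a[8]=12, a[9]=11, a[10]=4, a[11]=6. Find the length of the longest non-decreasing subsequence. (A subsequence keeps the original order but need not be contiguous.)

Track the smallest tail for each achievable length (allowing ties):
10 → extends → [10]
9 → replaces 10 → [9]
7 → replaces 9 → [7]
2 → replaces 7 → [2]
8 → extends → [2, 8]
1 → replaces 2 → [1, 8]
3 → replaces 8 → [1, 3]
5 → extends → [1, 3, 5]
12 → extends → [1, 3, 5, 12]
11 → replaces 12 → [1, 3, 5, 11]
4 → replaces 5 → [1, 3, 4, 11]
6 → replaces 11 → [1, 3, 4, 6]
Four tails, so the longest non-decreasing subsequence has length 4 (e.g. 2, 3, 5, 12).

4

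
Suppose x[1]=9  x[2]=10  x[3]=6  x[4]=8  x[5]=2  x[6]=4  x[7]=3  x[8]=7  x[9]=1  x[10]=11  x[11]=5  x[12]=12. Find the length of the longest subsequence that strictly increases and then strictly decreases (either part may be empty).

inc[i] = longest strictly increasing subsequence ending at i; dec[i] = longest strictly decreasing subsequence starting at i:
i:      1  2  3  4  5  6  7  8  9 10 11 12
x[i]:   9 10  6  8  2  4  3  7  1 11  5 12
inc:    1  2  1  2  1  2  2  3  1  4  3  5
dec:    5  5  4  4  2  3  2  2  1  2  1  1
Best peak at i=2 (value 10): inc=2, dec=5, length 2+5−1 = 6.

6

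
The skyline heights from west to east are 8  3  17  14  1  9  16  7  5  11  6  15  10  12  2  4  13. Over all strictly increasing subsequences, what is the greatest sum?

Let S[i] be the best sum of a strictly increasing subsequence ending at i:
i:      1  2  3  4  5  6  7  8  9 10 11 12 13 14 15 16 17
a[i]:   8  3 17 14  1  9 16  7  5 11  6 15 10 12  2  4 13
S:      8  3 25 22  1 17 38 10  8 28 14 43 27 40  3  7 53
Maximum is 53 (e.g. 8 + 9 + 11 + 12 + 13).

53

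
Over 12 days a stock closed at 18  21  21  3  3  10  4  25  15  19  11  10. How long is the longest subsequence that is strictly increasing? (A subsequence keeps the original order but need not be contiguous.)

Track the smallest tail for each achievable length (strict):
18 → extends → [18]
21 → extends → [18, 21]
21 → already a tail → [18, 21]
3 → replaces 18 → [3, 21]
3 → already a tail → [3, 21]
10 → replaces 21 → [3, 10]
4 → replaces 10 → [3, 4]
25 → extends → [3, 4, 25]
15 → replaces 25 → [3, 4, 15]
19 → extends → [3, 4, 15, 19]
11 → replaces 15 → [3, 4, 11, 19]
10 → replaces 11 → [3, 4, 10, 19]
Four tails, so the longest strictly increasing subsequence has length 4 (e.g. 3, 10, 15, 19).

4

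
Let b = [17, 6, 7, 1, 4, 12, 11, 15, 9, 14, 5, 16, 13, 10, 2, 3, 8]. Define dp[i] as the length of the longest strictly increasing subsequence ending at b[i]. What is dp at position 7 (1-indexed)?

3

dp[i] = 1 + max{dp[j] : j<i, b[j]<b[i]} (or 1 if no such j):
i:      1  2  3  4  5  6  7  8  9 10 11 12 13 14 15 16 17
b[i]:  17  6  7  1  4 12 11 15  9 14  5 16 13 10  2  3  8
dp:     1  1  2  1  2  3  3  4  3  4  3  5  4  4  2  3  4
At index 7 the value is 3.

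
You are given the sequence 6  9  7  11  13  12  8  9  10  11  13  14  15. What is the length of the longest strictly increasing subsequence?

Let dp[i] be the length of the longest such subsequence ending at index i:
i:      1  2  3  4  5  6  7  8  9 10 11 12 13
a[i]:   6  9  7 11 13 12  8  9 10 11 13 14 15
dp:     1  2  2  3  4  4  3  4  5  6  7  8  9
Maximum dp value is 9.

9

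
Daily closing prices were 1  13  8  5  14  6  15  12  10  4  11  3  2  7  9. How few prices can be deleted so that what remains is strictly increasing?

Fewest deletions = n − (longest strictly increasing subsequence).
i:      1  2  3  4  5  6  7  8  9 10 11 12 13 14 15
a[i]:   1 13  8  5 14  6 15 12 10  4 11  3  2  7  9
dp:     1  2  2  2  3  3  4  4  4  2  5  2  2  4  5
max dp = 5, so deletions = 15 − 5 = 10.

10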